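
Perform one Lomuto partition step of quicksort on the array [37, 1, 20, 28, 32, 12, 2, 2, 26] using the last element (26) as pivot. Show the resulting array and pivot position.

Lomuto partition with pivot = 26:

Initial array: [37, 1, 20, 28, 32, 12, 2, 2, 26]

arr[0]=37 > 26: no swap
arr[1]=1 <= 26: swap with position 0, array becomes [1, 37, 20, 28, 32, 12, 2, 2, 26]
arr[2]=20 <= 26: swap with position 1, array becomes [1, 20, 37, 28, 32, 12, 2, 2, 26]
arr[3]=28 > 26: no swap
arr[4]=32 > 26: no swap
arr[5]=12 <= 26: swap with position 2, array becomes [1, 20, 12, 28, 32, 37, 2, 2, 26]
arr[6]=2 <= 26: swap with position 3, array becomes [1, 20, 12, 2, 32, 37, 28, 2, 26]
arr[7]=2 <= 26: swap with position 4, array becomes [1, 20, 12, 2, 2, 37, 28, 32, 26]

Place pivot at position 5: [1, 20, 12, 2, 2, 26, 28, 32, 37]
Pivot position: 5

After partitioning with pivot 26, the array becomes [1, 20, 12, 2, 2, 26, 28, 32, 37]. The pivot is placed at index 5. All elements to the left of the pivot are <= 26, and all elements to the right are > 26.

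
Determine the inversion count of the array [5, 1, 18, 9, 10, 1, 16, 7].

Finding inversions in [5, 1, 18, 9, 10, 1, 16, 7]:

(0, 1): arr[0]=5 > arr[1]=1
(0, 5): arr[0]=5 > arr[5]=1
(2, 3): arr[2]=18 > arr[3]=9
(2, 4): arr[2]=18 > arr[4]=10
(2, 5): arr[2]=18 > arr[5]=1
(2, 6): arr[2]=18 > arr[6]=16
(2, 7): arr[2]=18 > arr[7]=7
(3, 5): arr[3]=9 > arr[5]=1
(3, 7): arr[3]=9 > arr[7]=7
(4, 5): arr[4]=10 > arr[5]=1
(4, 7): arr[4]=10 > arr[7]=7
(6, 7): arr[6]=16 > arr[7]=7

Total inversions: 12

The array has 12 inversion(s): (0,1), (0,5), (2,3), (2,4), (2,5), (2,6), (2,7), (3,5), (3,7), (4,5), (4,7), (6,7). Each pair (i,j) satisfies i < j and arr[i] > arr[j].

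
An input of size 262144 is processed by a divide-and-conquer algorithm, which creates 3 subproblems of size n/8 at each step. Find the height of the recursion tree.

For divide and conquer with division factor 8:

Problem sizes at each level:
Level 0: 262144
Level 1: 32768
Level 2: 4096
Level 3: 512
Level 4: 64
Level 5: 8
Level 6: 1

The root is level 0 and the size-1 base case is level 6 (the tree spans levels 0 through 6, i.e. 7 levels counting the root), so the depth is the number of divisions: log_8(262144) = 6

The recursion tree depth is log_8(262144) = 6. At each level, the problem size is divided by 8, so it takes 6 divisions to reduce to a base case of size 1. The algorithm makes 3 recursive calls at each level.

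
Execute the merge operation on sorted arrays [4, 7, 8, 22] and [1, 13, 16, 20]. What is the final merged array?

Merging process:

Compare 4 vs 1: take 1 from right. Merged: [1]
Compare 4 vs 13: take 4 from left. Merged: [1, 4]
Compare 7 vs 13: take 7 from left. Merged: [1, 4, 7]
Compare 8 vs 13: take 8 from left. Merged: [1, 4, 7, 8]
Compare 22 vs 13: take 13 from right. Merged: [1, 4, 7, 8, 13]
Compare 22 vs 16: take 16 from right. Merged: [1, 4, 7, 8, 13, 16]
Compare 22 vs 20: take 20 from right. Merged: [1, 4, 7, 8, 13, 16, 20]
Append remaining from left: [22]. Merged: [1, 4, 7, 8, 13, 16, 20, 22]

Final merged array: [1, 4, 7, 8, 13, 16, 20, 22]
Total comparisons: 7

The merged array is [1, 4, 7, 8, 13, 16, 20, 22], requiring 7 comparisons. The merge step runs in O(n) time where n is the total number of elements.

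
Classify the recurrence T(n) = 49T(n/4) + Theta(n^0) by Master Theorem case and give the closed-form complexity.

Master Theorem for T(n) = 49T(n/4) + O(n^0):

a = 49, b = 4, c = 0
log_b(a) = log_4(49) = 2.8074

Case 1: c = 0 < log_4(49) = 2.8074
T(n) = O(n^(log_4 49))

For T(n) = 49T(n/4) + O(n^0): log_4(49) = 2.8074. This is Case 1 of the Master Theorem (c < log_b(a), work dominated by leaves), giving O(n^(log_4 49)).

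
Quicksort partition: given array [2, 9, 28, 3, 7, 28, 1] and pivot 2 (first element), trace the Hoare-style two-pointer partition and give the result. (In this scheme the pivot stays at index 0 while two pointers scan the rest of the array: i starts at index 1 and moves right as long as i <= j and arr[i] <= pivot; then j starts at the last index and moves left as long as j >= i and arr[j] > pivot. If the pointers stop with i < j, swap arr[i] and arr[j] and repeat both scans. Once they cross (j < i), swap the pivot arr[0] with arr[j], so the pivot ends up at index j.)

Hoare-style two-pointer partition with pivot = 2:

Initial array: [2, 9, 28, 3, 7, 28, 1]

Pointers start at i = 1, j = 6.
i stops at index 1 (arr[1]=9 > 2), j stops at index 6 (arr[6]=1 <= 2): swap arr[1] and arr[6], array becomes [2, 1, 28, 3, 7, 28, 9]
i ends at 2, j ends at 1: the pointers have crossed (j < i), so scanning stops.

Swap pivot arr[0] with arr[1] to place pivot at position 1: [1, 2, 28, 3, 7, 28, 9]
Pivot position: 1

After partitioning with pivot 2, the array becomes [1, 2, 28, 3, 7, 28, 9]. The pivot is placed at index 1. All elements to the left of the pivot are <= 2, and all elements to the right are > 2.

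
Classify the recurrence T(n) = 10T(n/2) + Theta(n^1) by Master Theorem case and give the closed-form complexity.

Master Theorem for T(n) = 10T(n/2) + O(n^1):

a = 10, b = 2, c = 1
log_b(a) = log_2(10) = 3.3219

Case 1: c = 1 < log_2(10) = 3.3219
T(n) = O(n^(log_2 10))

For T(n) = 10T(n/2) + O(n^1): log_2(10) = 3.3219. This is Case 1 of the Master Theorem (c < log_b(a), work dominated by leaves), giving O(n^(log_2 10)).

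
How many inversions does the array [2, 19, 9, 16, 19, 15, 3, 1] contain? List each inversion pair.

Finding inversions in [2, 19, 9, 16, 19, 15, 3, 1]:

(0, 7): arr[0]=2 > arr[7]=1
(1, 2): arr[1]=19 > arr[2]=9
(1, 3): arr[1]=19 > arr[3]=16
(1, 5): arr[1]=19 > arr[5]=15
(1, 6): arr[1]=19 > arr[6]=3
(1, 7): arr[1]=19 > arr[7]=1
(2, 6): arr[2]=9 > arr[6]=3
(2, 7): arr[2]=9 > arr[7]=1
(3, 5): arr[3]=16 > arr[5]=15
(3, 6): arr[3]=16 > arr[6]=3
(3, 7): arr[3]=16 > arr[7]=1
(4, 5): arr[4]=19 > arr[5]=15
(4, 6): arr[4]=19 > arr[6]=3
(4, 7): arr[4]=19 > arr[7]=1
(5, 6): arr[5]=15 > arr[6]=3
(5, 7): arr[5]=15 > arr[7]=1
(6, 7): arr[6]=3 > arr[7]=1

Total inversions: 17

The array has 17 inversion(s): (0,7), (1,2), (1,3), (1,5), (1,6), (1,7), (2,6), (2,7), (3,5), (3,6), (3,7), (4,5), (4,6), (4,7), (5,6), (5,7), (6,7). Each pair (i,j) satisfies i < j and arr[i] > arr[j].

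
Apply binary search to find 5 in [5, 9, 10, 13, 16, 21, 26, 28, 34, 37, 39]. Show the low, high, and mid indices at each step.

Binary search for 5 in [5, 9, 10, 13, 16, 21, 26, 28, 34, 37, 39]:

lo=0, hi=10, mid=5, arr[mid]=21 -> 21 > 5, search left half
lo=0, hi=4, mid=2, arr[mid]=10 -> 10 > 5, search left half
lo=0, hi=1, mid=0, arr[mid]=5 -> Found target at index 0!

Binary search finds 5 at index 0 after 3 comparisons. The search repeatedly halves the search space by comparing with the middle element.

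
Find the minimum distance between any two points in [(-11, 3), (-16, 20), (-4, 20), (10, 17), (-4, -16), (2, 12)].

Computing all pairwise distances among 6 points:

d((-11, 3), (-16, 20)) = 17.72
d((-11, 3), (-4, 20)) = 18.3848
d((-11, 3), (10, 17)) = 25.2389
d((-11, 3), (-4, -16)) = 20.2485
d((-11, 3), (2, 12)) = 15.8114
d((-16, 20), (-4, 20)) = 12.0
d((-16, 20), (10, 17)) = 26.1725
d((-16, 20), (-4, -16)) = 37.9473
d((-16, 20), (2, 12)) = 19.6977
d((-4, 20), (10, 17)) = 14.3178
d((-4, 20), (-4, -16)) = 36.0
d((-4, 20), (2, 12)) = 10.0
d((10, 17), (-4, -16)) = 35.8469
d((10, 17), (2, 12)) = 9.434 <-- minimum
d((-4, -16), (2, 12)) = 28.6356

Closest pair: (10, 17) and (2, 12) with distance 9.434

The closest pair is (10, 17) and (2, 12) with Euclidean distance 9.434. For 6 points, brute-force pairwise comparison is shown above. For large n, the divide-and-conquer algorithm (sort by x, recurse on halves, check the dividing strip) achieves O(n log n).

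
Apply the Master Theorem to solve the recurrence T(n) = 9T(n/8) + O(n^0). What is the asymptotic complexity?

Master Theorem for T(n) = 9T(n/8) + O(n^0):

a = 9, b = 8, c = 0
log_b(a) = log_8(9) = 1.0566

Case 1: c = 0 < log_8(9) = 1.0566
T(n) = O(n^(log_8 9))

For T(n) = 9T(n/8) + O(n^0): log_8(9) = 1.0566. This is Case 1 of the Master Theorem (c < log_b(a), work dominated by leaves), giving O(n^(log_8 9)).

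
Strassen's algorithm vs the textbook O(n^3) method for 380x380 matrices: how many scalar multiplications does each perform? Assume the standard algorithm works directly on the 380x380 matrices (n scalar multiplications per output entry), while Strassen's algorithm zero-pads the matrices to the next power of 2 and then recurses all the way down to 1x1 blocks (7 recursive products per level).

Matrix multiplication for 380x380 matrices:

Strassen's algorithm requires power-of-2 dimensions. Pad 380x380 to 512x512 (next power of 2).

Standard algorithm: 380^3 = 54872000 multiplications
Strassen's algorithm: 7^(log2(512)) = 7^9 = 40353607 multiplications
Savings: 54872000 - 40353607 = 14518393 multiplications

Standard: 54872000 multiplications (380^3). Strassen: 40353607 multiplications (7^9, after padding to 512x512). Strassen reduces 8 recursive multiplications to 7 at each level.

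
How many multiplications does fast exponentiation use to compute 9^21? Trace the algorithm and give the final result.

Computing 9^21 by squaring (build up from 9^1; each line after the first costs one multiplication):

9^1 = 9
9^2 = (9^1)^2 = 9^2 = 81
9^4 = (9^2)^2 = 81^2 = 6561
9^5 = 9 * 9^4 = 9 * 6561 = 59049
9^10 = (9^5)^2 = 59049^2 = 3486784401
9^20 = (9^10)^2 = 3486784401^2 = 12157665459056928801
9^21 = 9 * 9^20 = 9 * 12157665459056928801 = 109418989131512359209

Result: 109418989131512359209
Multiplications needed: 6 (6 lines after 9^1)

9^21 = 109418989131512359209. Using exponentiation by squaring, this requires 6 multiplications. The key idea: if the exponent is even, square the half-power; if odd, multiply by the base once.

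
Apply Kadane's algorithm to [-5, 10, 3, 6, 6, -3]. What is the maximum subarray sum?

Using Kadane's algorithm on [-5, 10, 3, 6, 6, -3]:

Scanning through the array:
Position 1 (value 10): max_ending_here = 10, max_so_far = 10
Position 2 (value 3): max_ending_here = 13, max_so_far = 13
Position 3 (value 6): max_ending_here = 19, max_so_far = 19
Position 4 (value 6): max_ending_here = 25, max_so_far = 25
Position 5 (value -3): max_ending_here = 22, max_so_far = 25

Maximum subarray: [10, 3, 6, 6]
Maximum sum: 25

The maximum subarray is [10, 3, 6, 6] with sum 25. This subarray runs from index 1 to index 4.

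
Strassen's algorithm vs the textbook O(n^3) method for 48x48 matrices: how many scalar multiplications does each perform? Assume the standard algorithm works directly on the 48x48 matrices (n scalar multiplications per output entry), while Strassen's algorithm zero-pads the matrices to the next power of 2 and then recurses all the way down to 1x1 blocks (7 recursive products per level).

Matrix multiplication for 48x48 matrices:

Strassen's algorithm requires power-of-2 dimensions. Pad 48x48 to 64x64 (next power of 2).

Standard algorithm: 48^3 = 110592 multiplications
Strassen's algorithm: 7^(log2(64)) = 7^6 = 117649 multiplications
Difference: 110592 - 117649 = -7057 (Strassen uses MORE here due to padding overhead — for small or just-over-power-of-2 n, padding can outweigh the per-level savings)

Standard: 110592 multiplications (48^3). Strassen: 117649 multiplications (7^6, after padding to 64x64). Strassen reduces 8 recursive multiplications to 7 at each level.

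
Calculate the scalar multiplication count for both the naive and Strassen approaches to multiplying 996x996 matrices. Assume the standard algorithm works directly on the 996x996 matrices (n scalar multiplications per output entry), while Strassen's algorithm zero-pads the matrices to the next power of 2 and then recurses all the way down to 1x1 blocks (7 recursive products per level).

Matrix multiplication for 996x996 matrices:

Strassen's algorithm requires power-of-2 dimensions. Pad 996x996 to 1024x1024 (next power of 2).

Standard algorithm: 996^3 = 988047936 multiplications
Strassen's algorithm: 7^(log2(1024)) = 7^10 = 282475249 multiplications
Savings: 988047936 - 282475249 = 705572687 multiplications

Standard: 988047936 multiplications (996^3). Strassen: 282475249 multiplications (7^10, after padding to 1024x1024). Strassen reduces 8 recursive multiplications to 7 at each level.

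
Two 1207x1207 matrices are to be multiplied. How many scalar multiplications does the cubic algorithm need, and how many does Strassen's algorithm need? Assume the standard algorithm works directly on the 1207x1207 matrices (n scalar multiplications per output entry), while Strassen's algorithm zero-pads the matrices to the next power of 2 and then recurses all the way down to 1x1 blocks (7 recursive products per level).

Matrix multiplication for 1207x1207 matrices:

Strassen's algorithm requires power-of-2 dimensions. Pad 1207x1207 to 2048x2048 (next power of 2).

Standard algorithm: 1207^3 = 1758416743 multiplications
Strassen's algorithm: 7^(log2(2048)) = 7^11 = 1977326743 multiplications
Difference: 1758416743 - 1977326743 = -218910000 (Strassen uses MORE here due to padding overhead — for small or just-over-power-of-2 n, padding can outweigh the per-level savings)

Standard: 1758416743 multiplications (1207^3). Strassen: 1977326743 multiplications (7^11, after padding to 2048x2048). Strassen reduces 8 recursive multiplications to 7 at each level.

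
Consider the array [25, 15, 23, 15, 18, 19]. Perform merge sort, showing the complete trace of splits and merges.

Merge sort trace:

Split: [25, 15, 23, 15, 18, 19] -> [25, 15, 23] and [15, 18, 19]
  Split: [25, 15, 23] -> [25] and [15, 23]
    Split: [15, 23] -> [15] and [23]
    Merge: [15] + [23] -> [15, 23]
  Merge: [25] + [15, 23] -> [15, 23, 25]
  Split: [15, 18, 19] -> [15] and [18, 19]
    Split: [18, 19] -> [18] and [19]
    Merge: [18] + [19] -> [18, 19]
  Merge: [15] + [18, 19] -> [15, 18, 19]
Merge: [15, 23, 25] + [15, 18, 19] -> [15, 15, 18, 19, 23, 25]

Final sorted array: [15, 15, 18, 19, 23, 25]

The merge sort proceeds by recursively splitting the array and merging sorted halves.
After all merges, the sorted array is [15, 15, 18, 19, 23, 25].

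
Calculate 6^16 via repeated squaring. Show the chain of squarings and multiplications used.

Computing 6^16 by squaring (build up from 6^1; each line after the first costs one multiplication):

6^1 = 6
6^2 = (6^1)^2 = 6^2 = 36
6^4 = (6^2)^2 = 36^2 = 1296
6^8 = (6^4)^2 = 1296^2 = 1679616
6^16 = (6^8)^2 = 1679616^2 = 2821109907456

Result: 2821109907456
Multiplications needed: 4 (4 lines after 6^1)

6^16 = 2821109907456. Using exponentiation by squaring, this requires 4 multiplications. The key idea: if the exponent is even, square the half-power; if odd, multiply by the base once.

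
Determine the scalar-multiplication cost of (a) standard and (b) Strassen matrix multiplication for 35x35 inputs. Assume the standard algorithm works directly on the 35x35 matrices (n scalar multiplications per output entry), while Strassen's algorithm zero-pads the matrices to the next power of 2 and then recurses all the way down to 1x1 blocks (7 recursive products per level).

Matrix multiplication for 35x35 matrices:

Strassen's algorithm requires power-of-2 dimensions. Pad 35x35 to 64x64 (next power of 2).

Standard algorithm: 35^3 = 42875 multiplications
Strassen's algorithm: 7^(log2(64)) = 7^6 = 117649 multiplications
Difference: 42875 - 117649 = -74774 (Strassen uses MORE here due to padding overhead — for small or just-over-power-of-2 n, padding can outweigh the per-level savings)

Standard: 42875 multiplications (35^3). Strassen: 117649 multiplications (7^6, after padding to 64x64). Strassen reduces 8 recursive multiplications to 7 at each level.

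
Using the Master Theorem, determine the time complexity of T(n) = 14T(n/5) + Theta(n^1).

Master Theorem for T(n) = 14T(n/5) + O(n^1):

a = 14, b = 5, c = 1
log_b(a) = log_5(14) = 1.6397

Case 1: c = 1 < log_5(14) = 1.6397
T(n) = O(n^(log_5 14))

For T(n) = 14T(n/5) + O(n^1): log_5(14) = 1.6397. This is Case 1 of the Master Theorem (c < log_b(a), work dominated by leaves), giving O(n^(log_5 14)).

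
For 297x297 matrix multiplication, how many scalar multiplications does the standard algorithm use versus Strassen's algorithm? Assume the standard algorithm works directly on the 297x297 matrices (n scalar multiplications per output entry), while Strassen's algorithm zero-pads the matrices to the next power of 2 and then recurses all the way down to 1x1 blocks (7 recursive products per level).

Matrix multiplication for 297x297 matrices:

Strassen's algorithm requires power-of-2 dimensions. Pad 297x297 to 512x512 (next power of 2).

Standard algorithm: 297^3 = 26198073 multiplications
Strassen's algorithm: 7^(log2(512)) = 7^9 = 40353607 multiplications
Difference: 26198073 - 40353607 = -14155534 (Strassen uses MORE here due to padding overhead — for small or just-over-power-of-2 n, padding can outweigh the per-level savings)

Standard: 26198073 multiplications (297^3). Strassen: 40353607 multiplications (7^9, after padding to 512x512). Strassen reduces 8 recursive multiplications to 7 at each level.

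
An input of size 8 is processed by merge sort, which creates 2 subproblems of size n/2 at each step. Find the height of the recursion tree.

For divide and conquer with division factor 2:

Problem sizes at each level:
Level 0: 8
Level 1: 4
Level 2: 2
Level 3: 1

The root is level 0 and the size-1 base case is level 3 (the tree spans levels 0 through 3, i.e. 4 levels counting the root), so the depth is the number of divisions: log_2(8) = 3

The recursion tree depth is log_2(8) = 3. At each level, the problem size is divided by 2, so it takes 3 divisions to reduce to a base case of size 1. The algorithm makes 2 recursive calls at each level.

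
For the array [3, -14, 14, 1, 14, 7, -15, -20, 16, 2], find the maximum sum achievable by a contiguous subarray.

Using Kadane's algorithm on [3, -14, 14, 1, 14, 7, -15, -20, 16, 2]:

Scanning through the array:
Position 1 (value -14): max_ending_here = -11, max_so_far = 3
Position 2 (value 14): max_ending_here = 14, max_so_far = 14
Position 3 (value 1): max_ending_here = 15, max_so_far = 15
Position 4 (value 14): max_ending_here = 29, max_so_far = 29
Position 5 (value 7): max_ending_here = 36, max_so_far = 36
Position 6 (value -15): max_ending_here = 21, max_so_far = 36
Position 7 (value -20): max_ending_here = 1, max_so_far = 36
Position 8 (value 16): max_ending_here = 17, max_so_far = 36
Position 9 (value 2): max_ending_here = 19, max_so_far = 36

Maximum subarray: [14, 1, 14, 7]
Maximum sum: 36

The maximum subarray is [14, 1, 14, 7] with sum 36. This subarray runs from index 2 to index 5.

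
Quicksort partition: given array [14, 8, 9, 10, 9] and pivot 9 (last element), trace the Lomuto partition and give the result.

Lomuto partition with pivot = 9:

Initial array: [14, 8, 9, 10, 9]

arr[0]=14 > 9: no swap
arr[1]=8 <= 9: swap with position 0, array becomes [8, 14, 9, 10, 9]
arr[2]=9 <= 9: swap with position 1, array becomes [8, 9, 14, 10, 9]
arr[3]=10 > 9: no swap

Place pivot at position 2: [8, 9, 9, 10, 14]
Pivot position: 2

After partitioning with pivot 9, the array becomes [8, 9, 9, 10, 14]. The pivot is placed at index 2. All elements to the left of the pivot are <= 9, and all elements to the right are > 9.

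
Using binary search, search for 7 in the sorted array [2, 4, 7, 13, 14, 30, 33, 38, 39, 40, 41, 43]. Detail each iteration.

Binary search for 7 in [2, 4, 7, 13, 14, 30, 33, 38, 39, 40, 41, 43]:

lo=0, hi=11, mid=5, arr[mid]=30 -> 30 > 7, search left half
lo=0, hi=4, mid=2, arr[mid]=7 -> Found target at index 2!

Binary search finds 7 at index 2 after 2 comparisons. The search repeatedly halves the search space by comparing with the middle element.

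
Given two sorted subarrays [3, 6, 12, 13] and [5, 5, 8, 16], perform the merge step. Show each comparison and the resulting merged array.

Merging process:

Compare 3 vs 5: take 3 from left. Merged: [3]
Compare 6 vs 5: take 5 from right. Merged: [3, 5]
Compare 6 vs 5: take 5 from right. Merged: [3, 5, 5]
Compare 6 vs 8: take 6 from left. Merged: [3, 5, 5, 6]
Compare 12 vs 8: take 8 from right. Merged: [3, 5, 5, 6, 8]
Compare 12 vs 16: take 12 from left. Merged: [3, 5, 5, 6, 8, 12]
Compare 13 vs 16: take 13 from left. Merged: [3, 5, 5, 6, 8, 12, 13]
Append remaining from right: [16]. Merged: [3, 5, 5, 6, 8, 12, 13, 16]

Final merged array: [3, 5, 5, 6, 8, 12, 13, 16]
Total comparisons: 7

The merged array is [3, 5, 5, 6, 8, 12, 13, 16], requiring 7 comparisons. The merge step runs in O(n) time where n is the total number of elements.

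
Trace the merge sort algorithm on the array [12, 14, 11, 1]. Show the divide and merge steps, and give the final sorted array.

Merge sort trace:

Split: [12, 14, 11, 1] -> [12, 14] and [11, 1]
  Split: [12, 14] -> [12] and [14]
  Merge: [12] + [14] -> [12, 14]
  Split: [11, 1] -> [11] and [1]
  Merge: [11] + [1] -> [1, 11]
Merge: [12, 14] + [1, 11] -> [1, 11, 12, 14]

Final sorted array: [1, 11, 12, 14]

The merge sort proceeds by recursively splitting the array and merging sorted halves.
After all merges, the sorted array is [1, 11, 12, 14].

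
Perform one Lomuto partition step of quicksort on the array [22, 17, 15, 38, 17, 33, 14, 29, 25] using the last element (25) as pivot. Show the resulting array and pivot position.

Lomuto partition with pivot = 25:

Initial array: [22, 17, 15, 38, 17, 33, 14, 29, 25]

arr[0]=22 <= 25: swap with position 0, array becomes [22, 17, 15, 38, 17, 33, 14, 29, 25]
arr[1]=17 <= 25: swap with position 1, array becomes [22, 17, 15, 38, 17, 33, 14, 29, 25]
arr[2]=15 <= 25: swap with position 2, array becomes [22, 17, 15, 38, 17, 33, 14, 29, 25]
arr[3]=38 > 25: no swap
arr[4]=17 <= 25: swap with position 3, array becomes [22, 17, 15, 17, 38, 33, 14, 29, 25]
arr[5]=33 > 25: no swap
arr[6]=14 <= 25: swap with position 4, array becomes [22, 17, 15, 17, 14, 33, 38, 29, 25]
arr[7]=29 > 25: no swap

Place pivot at position 5: [22, 17, 15, 17, 14, 25, 38, 29, 33]
Pivot position: 5

After partitioning with pivot 25, the array becomes [22, 17, 15, 17, 14, 25, 38, 29, 33]. The pivot is placed at index 5. All elements to the left of the pivot are <= 25, and all elements to the right are > 25.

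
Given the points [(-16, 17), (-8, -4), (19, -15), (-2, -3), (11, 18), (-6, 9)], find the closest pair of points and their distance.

Computing all pairwise distances among 6 points:

d((-16, 17), (-8, -4)) = 22.4722
d((-16, 17), (19, -15)) = 47.4236
d((-16, 17), (-2, -3)) = 24.4131
d((-16, 17), (11, 18)) = 27.0185
d((-16, 17), (-6, 9)) = 12.8062
d((-8, -4), (19, -15)) = 29.1548
d((-8, -4), (-2, -3)) = 6.0828 <-- minimum
d((-8, -4), (11, 18)) = 29.0689
d((-8, -4), (-6, 9)) = 13.1529
d((19, -15), (-2, -3)) = 24.1868
d((19, -15), (11, 18)) = 33.9559
d((19, -15), (-6, 9)) = 34.6554
d((-2, -3), (11, 18)) = 24.6982
d((-2, -3), (-6, 9)) = 12.6491
d((11, 18), (-6, 9)) = 19.2354

Closest pair: (-8, -4) and (-2, -3) with distance 6.0828

The closest pair is (-8, -4) and (-2, -3) with Euclidean distance 6.0828. For 6 points, brute-force pairwise comparison is shown above. For large n, the divide-and-conquer algorithm (sort by x, recurse on halves, check the dividing strip) achieves O(n log n).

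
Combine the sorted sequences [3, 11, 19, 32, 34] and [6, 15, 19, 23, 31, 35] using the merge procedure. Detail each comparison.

Merging process:

Compare 3 vs 6: take 3 from left. Merged: [3]
Compare 11 vs 6: take 6 from right. Merged: [3, 6]
Compare 11 vs 15: take 11 from left. Merged: [3, 6, 11]
Compare 19 vs 15: take 15 from right. Merged: [3, 6, 11, 15]
Compare 19 vs 19: take 19 from left. Merged: [3, 6, 11, 15, 19]
Compare 32 vs 19: take 19 from right. Merged: [3, 6, 11, 15, 19, 19]
Compare 32 vs 23: take 23 from right. Merged: [3, 6, 11, 15, 19, 19, 23]
Compare 32 vs 31: take 31 from right. Merged: [3, 6, 11, 15, 19, 19, 23, 31]
Compare 32 vs 35: take 32 from left. Merged: [3, 6, 11, 15, 19, 19, 23, 31, 32]
Compare 34 vs 35: take 34 from left. Merged: [3, 6, 11, 15, 19, 19, 23, 31, 32, 34]
Append remaining from right: [35]. Merged: [3, 6, 11, 15, 19, 19, 23, 31, 32, 34, 35]

Final merged array: [3, 6, 11, 15, 19, 19, 23, 31, 32, 34, 35]
Total comparisons: 10

The merged array is [3, 6, 11, 15, 19, 19, 23, 31, 32, 34, 35], requiring 10 comparisons. The merge step runs in O(n) time where n is the total number of elements.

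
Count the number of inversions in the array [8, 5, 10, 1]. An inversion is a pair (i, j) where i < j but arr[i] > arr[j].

Finding inversions in [8, 5, 10, 1]:

(0, 1): arr[0]=8 > arr[1]=5
(0, 3): arr[0]=8 > arr[3]=1
(1, 3): arr[1]=5 > arr[3]=1
(2, 3): arr[2]=10 > arr[3]=1

Total inversions: 4

The array has 4 inversion(s): (0,1), (0,3), (1,3), (2,3). Each pair (i,j) satisfies i < j and arr[i] > arr[j].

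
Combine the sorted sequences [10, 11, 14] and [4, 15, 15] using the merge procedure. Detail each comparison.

Merging process:

Compare 10 vs 4: take 4 from right. Merged: [4]
Compare 10 vs 15: take 10 from left. Merged: [4, 10]
Compare 11 vs 15: take 11 from left. Merged: [4, 10, 11]
Compare 14 vs 15: take 14 from left. Merged: [4, 10, 11, 14]
Append remaining from right: [15, 15]. Merged: [4, 10, 11, 14, 15, 15]

Final merged array: [4, 10, 11, 14, 15, 15]
Total comparisons: 4

The merged array is [4, 10, 11, 14, 15, 15], requiring 4 comparisons. The merge step runs in O(n) time where n is the total number of elements.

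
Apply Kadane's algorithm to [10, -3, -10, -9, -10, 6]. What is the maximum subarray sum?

Using Kadane's algorithm on [10, -3, -10, -9, -10, 6]:

Scanning through the array:
Position 1 (value -3): max_ending_here = 7, max_so_far = 10
Position 2 (value -10): max_ending_here = -3, max_so_far = 10
Position 3 (value -9): max_ending_here = -9, max_so_far = 10
Position 4 (value -10): max_ending_here = -10, max_so_far = 10
Position 5 (value 6): max_ending_here = 6, max_so_far = 10

Maximum subarray: [10]
Maximum sum: 10

The maximum subarray is [10] with sum 10. This subarray runs from index 0 to index 0.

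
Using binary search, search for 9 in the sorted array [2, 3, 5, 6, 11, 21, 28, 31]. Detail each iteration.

Binary search for 9 in [2, 3, 5, 6, 11, 21, 28, 31]:

lo=0, hi=7, mid=3, arr[mid]=6 -> 6 < 9, search right half
lo=4, hi=7, mid=5, arr[mid]=21 -> 21 > 9, search left half
lo=4, hi=4, mid=4, arr[mid]=11 -> 11 > 9, search left half
lo=4 > hi=3, target 9 not found

Binary search determines that 9 is not in the array after 3 comparisons. The search space was exhausted without finding the target.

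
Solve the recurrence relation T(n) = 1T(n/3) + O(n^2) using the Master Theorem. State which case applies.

Master Theorem for T(n) = 1T(n/3) + O(n^2):

a = 1, b = 3, c = 2
log_b(a) = log_3(1) = 0.0000

Case 3: c = 2 > log_3(1) = 0.0000
T(n) = O(n^2) = O(n^2)

For T(n) = 1T(n/3) + O(n^2): log_3(1) = 0.0000. This is Case 3 of the Master Theorem (c > log_b(a), work dominated by root), giving O(n^2).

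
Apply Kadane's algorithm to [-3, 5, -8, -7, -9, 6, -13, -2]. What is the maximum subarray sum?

Using Kadane's algorithm on [-3, 5, -8, -7, -9, 6, -13, -2]:

Scanning through the array:
Position 1 (value 5): max_ending_here = 5, max_so_far = 5
Position 2 (value -8): max_ending_here = -3, max_so_far = 5
Position 3 (value -7): max_ending_here = -7, max_so_far = 5
Position 4 (value -9): max_ending_here = -9, max_so_far = 5
Position 5 (value 6): max_ending_here = 6, max_so_far = 6
Position 6 (value -13): max_ending_here = -7, max_so_far = 6
Position 7 (value -2): max_ending_here = -2, max_so_far = 6

Maximum subarray: [6]
Maximum sum: 6

The maximum subarray is [6] with sum 6. This subarray runs from index 5 to index 5.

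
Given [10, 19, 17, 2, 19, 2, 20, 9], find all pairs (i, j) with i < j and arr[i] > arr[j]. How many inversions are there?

Finding inversions in [10, 19, 17, 2, 19, 2, 20, 9]:

(0, 3): arr[0]=10 > arr[3]=2
(0, 5): arr[0]=10 > arr[5]=2
(0, 7): arr[0]=10 > arr[7]=9
(1, 2): arr[1]=19 > arr[2]=17
(1, 3): arr[1]=19 > arr[3]=2
(1, 5): arr[1]=19 > arr[5]=2
(1, 7): arr[1]=19 > arr[7]=9
(2, 3): arr[2]=17 > arr[3]=2
(2, 5): arr[2]=17 > arr[5]=2
(2, 7): arr[2]=17 > arr[7]=9
(4, 5): arr[4]=19 > arr[5]=2
(4, 7): arr[4]=19 > arr[7]=9
(6, 7): arr[6]=20 > arr[7]=9

Total inversions: 13

The array has 13 inversion(s): (0,3), (0,5), (0,7), (1,2), (1,3), (1,5), (1,7), (2,3), (2,5), (2,7), (4,5), (4,7), (6,7). Each pair (i,j) satisfies i < j and arr[i] > arr[j].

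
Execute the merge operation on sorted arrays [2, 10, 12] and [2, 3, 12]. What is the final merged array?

Merging process:

Compare 2 vs 2: take 2 from left. Merged: [2]
Compare 10 vs 2: take 2 from right. Merged: [2, 2]
Compare 10 vs 3: take 3 from right. Merged: [2, 2, 3]
Compare 10 vs 12: take 10 from left. Merged: [2, 2, 3, 10]
Compare 12 vs 12: take 12 from left. Merged: [2, 2, 3, 10, 12]
Append remaining from right: [12]. Merged: [2, 2, 3, 10, 12, 12]

Final merged array: [2, 2, 3, 10, 12, 12]
Total comparisons: 5

The merged array is [2, 2, 3, 10, 12, 12], requiring 5 comparisons. The merge step runs in O(n) time where n is the total number of elements.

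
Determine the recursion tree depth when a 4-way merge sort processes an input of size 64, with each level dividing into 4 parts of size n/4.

For divide and conquer with division factor 4:

Problem sizes at each level:
Level 0: 64
Level 1: 16
Level 2: 4
Level 3: 1

The root is level 0 and the size-1 base case is level 3 (the tree spans levels 0 through 3, i.e. 4 levels counting the root), so the depth is the number of divisions: log_4(64) = 3

The recursion tree depth is log_4(64) = 3. At each level, the problem size is divided by 4, so it takes 3 divisions to reduce to a base case of size 1. The algorithm makes 4 recursive calls at each level.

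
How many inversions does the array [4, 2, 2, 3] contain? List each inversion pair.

Finding inversions in [4, 2, 2, 3]:

(0, 1): arr[0]=4 > arr[1]=2
(0, 2): arr[0]=4 > arr[2]=2
(0, 3): arr[0]=4 > arr[3]=3

Total inversions: 3

The array has 3 inversion(s): (0,1), (0,2), (0,3). Each pair (i,j) satisfies i < j and arr[i] > arr[j].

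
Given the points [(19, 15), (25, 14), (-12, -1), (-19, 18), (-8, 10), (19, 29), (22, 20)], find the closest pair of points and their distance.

Computing all pairwise distances among 7 points:

d((19, 15), (25, 14)) = 6.0828
d((19, 15), (-12, -1)) = 34.8855
d((19, 15), (-19, 18)) = 38.1182
d((19, 15), (-8, 10)) = 27.4591
d((19, 15), (19, 29)) = 14.0
d((19, 15), (22, 20)) = 5.831 <-- minimum
d((25, 14), (-12, -1)) = 39.9249
d((25, 14), (-19, 18)) = 44.1814
d((25, 14), (-8, 10)) = 33.2415
d((25, 14), (19, 29)) = 16.1555
d((25, 14), (22, 20)) = 6.7082
d((-12, -1), (-19, 18)) = 20.2485
d((-12, -1), (-8, 10)) = 11.7047
d((-12, -1), (19, 29)) = 43.1393
d((-12, -1), (22, 20)) = 39.9625
d((-19, 18), (-8, 10)) = 13.6015
d((-19, 18), (19, 29)) = 39.5601
d((-19, 18), (22, 20)) = 41.0488
d((-8, 10), (19, 29)) = 33.0151
d((-8, 10), (22, 20)) = 31.6228
d((19, 29), (22, 20)) = 9.4868

Closest pair: (19, 15) and (22, 20) with distance 5.831

The closest pair is (19, 15) and (22, 20) with Euclidean distance 5.831. For 7 points, brute-force pairwise comparison is shown above. For large n, the divide-and-conquer algorithm (sort by x, recurse on halves, check the dividing strip) achieves O(n log n).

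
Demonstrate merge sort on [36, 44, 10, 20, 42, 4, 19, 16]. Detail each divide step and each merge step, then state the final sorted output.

Merge sort trace:

Split: [36, 44, 10, 20, 42, 4, 19, 16] -> [36, 44, 10, 20] and [42, 4, 19, 16]
  Split: [36, 44, 10, 20] -> [36, 44] and [10, 20]
    Split: [36, 44] -> [36] and [44]
    Merge: [36] + [44] -> [36, 44]
    Split: [10, 20] -> [10] and [20]
    Merge: [10] + [20] -> [10, 20]
  Merge: [36, 44] + [10, 20] -> [10, 20, 36, 44]
  Split: [42, 4, 19, 16] -> [42, 4] and [19, 16]
    Split: [42, 4] -> [42] and [4]
    Merge: [42] + [4] -> [4, 42]
    Split: [19, 16] -> [19] and [16]
    Merge: [19] + [16] -> [16, 19]
  Merge: [4, 42] + [16, 19] -> [4, 16, 19, 42]
Merge: [10, 20, 36, 44] + [4, 16, 19, 42] -> [4, 10, 16, 19, 20, 36, 42, 44]

Final sorted array: [4, 10, 16, 19, 20, 36, 42, 44]

The merge sort proceeds by recursively splitting the array and merging sorted halves.
After all merges, the sorted array is [4, 10, 16, 19, 20, 36, 42, 44].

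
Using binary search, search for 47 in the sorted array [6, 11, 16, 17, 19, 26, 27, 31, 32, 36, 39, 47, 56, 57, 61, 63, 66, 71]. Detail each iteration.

Binary search for 47 in [6, 11, 16, 17, 19, 26, 27, 31, 32, 36, 39, 47, 56, 57, 61, 63, 66, 71]:

lo=0, hi=17, mid=8, arr[mid]=32 -> 32 < 47, search right half
lo=9, hi=17, mid=13, arr[mid]=57 -> 57 > 47, search left half
lo=9, hi=12, mid=10, arr[mid]=39 -> 39 < 47, search right half
lo=11, hi=12, mid=11, arr[mid]=47 -> Found target at index 11!

Binary search finds 47 at index 11 after 4 comparisons. The search repeatedly halves the search space by comparing with the middle element.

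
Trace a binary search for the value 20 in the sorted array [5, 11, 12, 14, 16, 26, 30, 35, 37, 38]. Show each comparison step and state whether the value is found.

Binary search for 20 in [5, 11, 12, 14, 16, 26, 30, 35, 37, 38]:

lo=0, hi=9, mid=4, arr[mid]=16 -> 16 < 20, search right half
lo=5, hi=9, mid=7, arr[mid]=35 -> 35 > 20, search left half
lo=5, hi=6, mid=5, arr[mid]=26 -> 26 > 20, search left half
lo=5 > hi=4, target 20 not found

Binary search determines that 20 is not in the array after 3 comparisons. The search space was exhausted without finding the target.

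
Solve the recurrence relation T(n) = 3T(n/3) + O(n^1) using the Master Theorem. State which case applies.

Master Theorem for T(n) = 3T(n/3) + O(n^1):

a = 3, b = 3, c = 1
log_b(a) = log_3(3) = 1.0000

Case 2: c = 1 = log_3(3) = 1.0000
T(n) = O(n^1 log n) = O(n log n)

For T(n) = 3T(n/3) + O(n^1): log_3(3) = 1.0000. This is Case 2 of the Master Theorem (c = log_b(a), equal work at all levels), giving O(n log n).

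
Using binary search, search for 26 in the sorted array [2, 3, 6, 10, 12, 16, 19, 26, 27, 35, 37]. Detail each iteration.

Binary search for 26 in [2, 3, 6, 10, 12, 16, 19, 26, 27, 35, 37]:

lo=0, hi=10, mid=5, arr[mid]=16 -> 16 < 26, search right half
lo=6, hi=10, mid=8, arr[mid]=27 -> 27 > 26, search left half
lo=6, hi=7, mid=6, arr[mid]=19 -> 19 < 26, search right half
lo=7, hi=7, mid=7, arr[mid]=26 -> Found target at index 7!

Binary search finds 26 at index 7 after 4 comparisons. The search repeatedly halves the search space by comparing with the middle element.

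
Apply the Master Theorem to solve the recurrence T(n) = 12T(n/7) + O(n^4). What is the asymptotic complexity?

Master Theorem for T(n) = 12T(n/7) + O(n^4):

a = 12, b = 7, c = 4
log_b(a) = log_7(12) = 1.2770

Case 3: c = 4 > log_7(12) = 1.2770
T(n) = O(n^4) = O(n^4)

For T(n) = 12T(n/7) + O(n^4): log_7(12) = 1.2770. This is Case 3 of the Master Theorem (c > log_b(a), work dominated by root), giving O(n^4).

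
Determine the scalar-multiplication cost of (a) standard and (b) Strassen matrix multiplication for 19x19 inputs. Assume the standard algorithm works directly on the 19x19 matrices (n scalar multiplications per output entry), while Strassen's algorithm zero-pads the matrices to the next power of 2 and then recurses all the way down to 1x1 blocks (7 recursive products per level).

Matrix multiplication for 19x19 matrices:

Strassen's algorithm requires power-of-2 dimensions. Pad 19x19 to 32x32 (next power of 2).

Standard algorithm: 19^3 = 6859 multiplications
Strassen's algorithm: 7^(log2(32)) = 7^5 = 16807 multiplications
Difference: 6859 - 16807 = -9948 (Strassen uses MORE here due to padding overhead — for small or just-over-power-of-2 n, padding can outweigh the per-level savings)

Standard: 6859 multiplications (19^3). Strassen: 16807 multiplications (7^5, after padding to 32x32). Strassen reduces 8 recursive multiplications to 7 at each level.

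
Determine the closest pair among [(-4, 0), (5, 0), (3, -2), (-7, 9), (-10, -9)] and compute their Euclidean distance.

Computing all pairwise distances among 5 points:

d((-4, 0), (5, 0)) = 9.0
d((-4, 0), (3, -2)) = 7.2801
d((-4, 0), (-7, 9)) = 9.4868
d((-4, 0), (-10, -9)) = 10.8167
d((5, 0), (3, -2)) = 2.8284 <-- minimum
d((5, 0), (-7, 9)) = 15.0
d((5, 0), (-10, -9)) = 17.4929
d((3, -2), (-7, 9)) = 14.8661
d((3, -2), (-10, -9)) = 14.7648
d((-7, 9), (-10, -9)) = 18.2483

Closest pair: (5, 0) and (3, -2) with distance 2.8284

The closest pair is (5, 0) and (3, -2) with Euclidean distance 2.8284. For 5 points, brute-force pairwise comparison is shown above. For large n, the divide-and-conquer algorithm (sort by x, recurse on halves, check the dividing strip) achieves O(n log n).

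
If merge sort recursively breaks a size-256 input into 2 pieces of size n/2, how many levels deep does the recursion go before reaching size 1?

For divide and conquer with division factor 2:

Problem sizes at each level:
Level 0: 256
Level 1: 128
Level 2: 64
Level 3: 32
Level 4: 16
Level 5: 8
Level 6: 4
Level 7: 2
Level 8: 1

The root is level 0 and the size-1 base case is level 8 (the tree spans levels 0 through 8, i.e. 9 levels counting the root), so the depth is the number of divisions: log_2(256) = 8

The recursion tree depth is log_2(256) = 8. At each level, the problem size is divided by 2, so it takes 8 divisions to reduce to a base case of size 1. The algorithm makes 2 recursive calls at each level.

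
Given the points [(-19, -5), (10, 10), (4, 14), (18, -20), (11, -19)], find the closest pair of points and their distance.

Computing all pairwise distances among 5 points:

d((-19, -5), (10, 10)) = 32.6497
d((-19, -5), (4, 14)) = 29.8329
d((-19, -5), (18, -20)) = 39.9249
d((-19, -5), (11, -19)) = 33.1059
d((10, 10), (4, 14)) = 7.2111
d((10, 10), (18, -20)) = 31.0483
d((10, 10), (11, -19)) = 29.0172
d((4, 14), (18, -20)) = 36.7696
d((4, 14), (11, -19)) = 33.7343
d((18, -20), (11, -19)) = 7.0711 <-- minimum

Closest pair: (18, -20) and (11, -19) with distance 7.0711

The closest pair is (18, -20) and (11, -19) with Euclidean distance 7.0711. For 5 points, brute-force pairwise comparison is shown above. For large n, the divide-and-conquer algorithm (sort by x, recurse on halves, check the dividing strip) achieves O(n log n).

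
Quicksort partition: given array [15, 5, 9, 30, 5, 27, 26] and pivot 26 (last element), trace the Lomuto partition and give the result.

Lomuto partition with pivot = 26:

Initial array: [15, 5, 9, 30, 5, 27, 26]

arr[0]=15 <= 26: swap with position 0, array becomes [15, 5, 9, 30, 5, 27, 26]
arr[1]=5 <= 26: swap with position 1, array becomes [15, 5, 9, 30, 5, 27, 26]
arr[2]=9 <= 26: swap with position 2, array becomes [15, 5, 9, 30, 5, 27, 26]
arr[3]=30 > 26: no swap
arr[4]=5 <= 26: swap with position 3, array becomes [15, 5, 9, 5, 30, 27, 26]
arr[5]=27 > 26: no swap

Place pivot at position 4: [15, 5, 9, 5, 26, 27, 30]
Pivot position: 4

After partitioning with pivot 26, the array becomes [15, 5, 9, 5, 26, 27, 30]. The pivot is placed at index 4. All elements to the left of the pivot are <= 26, and all elements to the right are > 26.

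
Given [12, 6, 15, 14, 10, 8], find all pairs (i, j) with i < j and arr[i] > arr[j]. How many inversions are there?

Finding inversions in [12, 6, 15, 14, 10, 8]:

(0, 1): arr[0]=12 > arr[1]=6
(0, 4): arr[0]=12 > arr[4]=10
(0, 5): arr[0]=12 > arr[5]=8
(2, 3): arr[2]=15 > arr[3]=14
(2, 4): arr[2]=15 > arr[4]=10
(2, 5): arr[2]=15 > arr[5]=8
(3, 4): arr[3]=14 > arr[4]=10
(3, 5): arr[3]=14 > arr[5]=8
(4, 5): arr[4]=10 > arr[5]=8

Total inversions: 9

The array has 9 inversion(s): (0,1), (0,4), (0,5), (2,3), (2,4), (2,5), (3,4), (3,5), (4,5). Each pair (i,j) satisfies i < j and arr[i] > arr[j].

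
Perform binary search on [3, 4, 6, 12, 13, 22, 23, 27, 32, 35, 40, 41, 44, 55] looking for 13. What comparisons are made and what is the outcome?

Binary search for 13 in [3, 4, 6, 12, 13, 22, 23, 27, 32, 35, 40, 41, 44, 55]:

lo=0, hi=13, mid=6, arr[mid]=23 -> 23 > 13, search left half
lo=0, hi=5, mid=2, arr[mid]=6 -> 6 < 13, search right half
lo=3, hi=5, mid=4, arr[mid]=13 -> Found target at index 4!

Binary search finds 13 at index 4 after 3 comparisons. The search repeatedly halves the search space by comparing with the middle element.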